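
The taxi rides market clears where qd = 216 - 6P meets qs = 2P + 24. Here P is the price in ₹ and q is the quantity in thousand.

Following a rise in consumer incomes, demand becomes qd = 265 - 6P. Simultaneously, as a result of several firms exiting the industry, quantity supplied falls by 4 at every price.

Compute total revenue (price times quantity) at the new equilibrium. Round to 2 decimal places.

2488.28

Before the shock: 216 - 6P = 2P + 24 ⇒ 192 = 8P ⇒ P = 24, q = 72.
The shock moves the curves to qd = 265 - 6P and qs = 2P + 20.
Setting them equal: 265 - 6P = 2P + 20 → 245 = 8P, so P = 30.625 and q = 81.25.
New expenditure = 30.625 × 81.25 = 2488.28.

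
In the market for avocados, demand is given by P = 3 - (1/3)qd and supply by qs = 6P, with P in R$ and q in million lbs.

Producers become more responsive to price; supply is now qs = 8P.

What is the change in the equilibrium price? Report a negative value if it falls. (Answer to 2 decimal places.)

Solve the original market: 9 - 3P = 6P, hence P = 1 and q = 6.
With the change applied: demand qd = 9 - 3P, supply qs = 8P.
Equate the new curves: 9 - 3P = 8P, giving 9 = 11P, P = 9/11 ≈ 0.8182, q = 72/11 ≈ 6.5455.
ΔP = 0.8182 − 1 = -0.18.

-0.18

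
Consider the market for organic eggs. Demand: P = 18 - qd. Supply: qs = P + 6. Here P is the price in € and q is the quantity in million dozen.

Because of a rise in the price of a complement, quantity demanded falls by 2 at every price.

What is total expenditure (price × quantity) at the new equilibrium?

Original equilibrium: 18 - P = P + 6 gives 12 = 2P, so P = 6 and q = 12.
After the shift, demand is qd = 16 - P and supply is qs = P + 6.
Setting them equal: 16 - P = P + 6 → 10 = 2P, so P = 5 and q = 11.
New expenditure = 5 × 11 = 55.

55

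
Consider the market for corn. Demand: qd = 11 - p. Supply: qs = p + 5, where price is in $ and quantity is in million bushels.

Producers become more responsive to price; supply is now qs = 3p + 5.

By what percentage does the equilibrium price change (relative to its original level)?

Solve the original market: 11 - p = p + 5, hence p = 3 and q = 8.
After the shift, demand is qd = 11 - p and supply is qs = 3p + 5.
Equate the new curves: 11 - p = 3p + 5, giving 6 = 4p, p = 1.5, q = 9.5.
%Δp = (1.5 − 3) / 3 × 100 = -50%.

-50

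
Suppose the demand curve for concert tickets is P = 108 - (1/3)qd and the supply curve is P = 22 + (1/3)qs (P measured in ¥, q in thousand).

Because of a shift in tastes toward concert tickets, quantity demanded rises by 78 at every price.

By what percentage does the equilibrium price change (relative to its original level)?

+20

Original equilibrium: 324 - 3P = 3P - 66 gives 390 = 6P, so P = 65 and q = 129.
With the change applied: demand qd = 402 - 3P, supply qs = 3P - 66.
New equilibrium: 402 - 3P = 3P - 66 ⇒ 468 = 6P ⇒ P = 78, q = 168.
%ΔP = (78 − 65) / 65 × 100 = +20%.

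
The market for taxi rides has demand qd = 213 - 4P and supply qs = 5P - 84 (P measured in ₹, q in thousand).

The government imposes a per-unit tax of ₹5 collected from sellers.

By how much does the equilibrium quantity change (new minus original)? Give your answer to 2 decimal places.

Before the shock: 213 - 4P = 5P - 84 ⇒ 297 = 9P ⇒ P = 33, q = 81.
Since sellers keep the price net of the tax, the effective supply curve becomes qs = 5P - 109.
Clearing the new market: 213 - 4P = 5P - 109, so P = 322/9 ≈ 35.7778 and q = 629/9 ≈ 69.8889.
Δq = 69.8889 − 81 = -11.11.

-11.11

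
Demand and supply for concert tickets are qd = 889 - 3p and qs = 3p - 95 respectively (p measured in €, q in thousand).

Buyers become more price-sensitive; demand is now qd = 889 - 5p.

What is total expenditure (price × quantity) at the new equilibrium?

Initially, 889 - 3p = 3p - 95, so 984 = 6p and p = 164, q = 397.
The shock moves the curves to qd = 889 - 5p and qs = 3p - 95.
New equilibrium: 889 - 5p = 3p - 95 ⇒ 984 = 8p ⇒ p = 123, q = 274.
New expenditure = 123 × 274 = 33702.

33702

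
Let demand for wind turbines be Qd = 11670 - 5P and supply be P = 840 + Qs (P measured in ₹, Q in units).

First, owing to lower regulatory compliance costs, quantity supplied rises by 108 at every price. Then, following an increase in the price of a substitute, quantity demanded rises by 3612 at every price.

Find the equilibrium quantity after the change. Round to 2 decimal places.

1937.00

Original equilibrium: 11670 - 5P = P - 840 gives 12510 = 6P, so P = 2085 and Q = 1245.
With the change applied: demand Qd = 15282 - 5P, supply Qs = P - 732.
Setting them equal: 15282 - 5P = P - 732 → 16014 = 6P, so P = 2669 and Q = 1937.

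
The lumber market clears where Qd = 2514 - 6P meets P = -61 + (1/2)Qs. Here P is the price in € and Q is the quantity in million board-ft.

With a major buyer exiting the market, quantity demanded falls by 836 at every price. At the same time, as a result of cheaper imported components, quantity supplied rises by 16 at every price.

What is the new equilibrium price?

Before the shock: 2514 - 6P = 2P + 122 ⇒ 2392 = 8P ⇒ P = 299, Q = 720.
With the change applied: demand Qd = 1678 - 6P, supply Qs = 2P + 138.
Setting them equal: 1678 - 6P = 2P + 138 → 1540 = 8P, so P = 192.5 and Q = 523.

192.5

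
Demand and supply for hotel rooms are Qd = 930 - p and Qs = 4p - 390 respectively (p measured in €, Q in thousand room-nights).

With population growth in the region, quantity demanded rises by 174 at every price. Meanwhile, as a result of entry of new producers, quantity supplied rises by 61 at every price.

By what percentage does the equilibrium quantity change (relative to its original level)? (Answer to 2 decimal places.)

Original equilibrium: 930 - p = 4p - 390 gives 1320 = 5p, so p = 264 and Q = 666.
The new curves are Qd = 1104 - p (demand) and Qs = 4p - 329 (supply).
Equate the new curves: 1104 - p = 4p - 329, giving 1433 = 5p, p = 286.6, Q = 817.4.
%ΔQ = (817.4 − 666) / 666 × 100 = +22.73%.

+22.73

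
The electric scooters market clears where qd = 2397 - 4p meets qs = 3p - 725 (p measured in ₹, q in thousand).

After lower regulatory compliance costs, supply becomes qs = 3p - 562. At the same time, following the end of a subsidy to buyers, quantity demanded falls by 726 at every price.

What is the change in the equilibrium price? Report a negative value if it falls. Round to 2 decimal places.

Initially, 2397 - 4p = 3p - 725, so 3122 = 7p and p = 446, q = 613.
With the change applied: demand qd = 1671 - 4p, supply qs = 3p - 562.
Clearing the new market: 1671 - 4p = 3p - 562, so p = 319 and q = 395.
Δp = 319 − 446 = -127.00.

-127.00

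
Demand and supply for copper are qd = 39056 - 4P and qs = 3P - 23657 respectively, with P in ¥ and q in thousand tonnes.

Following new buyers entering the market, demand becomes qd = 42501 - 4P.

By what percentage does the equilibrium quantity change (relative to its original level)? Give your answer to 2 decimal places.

Before the shock: 39056 - 4P = 3P - 23657 ⇒ 62713 = 7P ⇒ P = 8959, q = 3220.
With the change applied: demand qd = 42501 - 4P, supply qs = 3P - 23657.
Equate the new curves: 42501 - 4P = 3P - 23657, giving 66158 = 7P, P = 66158/7 ≈ 9451.1429, q = 32875/7 ≈ 4696.4286.
%Δq = (4696.4286 − 3220) / 3220 × 100 = +45.85%.

+45.85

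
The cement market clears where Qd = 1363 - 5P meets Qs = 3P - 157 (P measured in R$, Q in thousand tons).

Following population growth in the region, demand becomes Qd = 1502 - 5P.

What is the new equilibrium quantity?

465.125

Solve the original market: 1363 - 5P = 3P - 157, hence P = 190 and Q = 413.
After the shift, demand is Qd = 1502 - 5P and supply is Qs = 3P - 157.
Setting them equal: 1502 - 5P = 3P - 157 → 1659 = 8P, so P = 207.375 and Q = 465.125.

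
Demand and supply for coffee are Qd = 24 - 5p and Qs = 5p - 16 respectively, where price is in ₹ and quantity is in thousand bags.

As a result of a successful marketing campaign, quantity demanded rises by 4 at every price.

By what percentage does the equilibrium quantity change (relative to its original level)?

Before the shock: 24 - 5p = 5p - 16 ⇒ 40 = 10p ⇒ p = 4, Q = 4.
With the change applied: demand Qd = 28 - 5p, supply Qs = 5p - 16.
Setting them equal: 28 - 5p = 5p - 16 → 44 = 10p, so p = 4.4 and Q = 6.
%ΔQ = (6 − 4) / 4 × 100 = +50%.

+50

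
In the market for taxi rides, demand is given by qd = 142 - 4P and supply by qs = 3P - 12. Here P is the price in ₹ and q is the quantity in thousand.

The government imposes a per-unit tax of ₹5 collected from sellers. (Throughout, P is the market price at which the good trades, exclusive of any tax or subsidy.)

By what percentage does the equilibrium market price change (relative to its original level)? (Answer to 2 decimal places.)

+9.74

Before the shock: 142 - 4P = 3P - 12 ⇒ 154 = 7P ⇒ P = 22, q = 54.
Since sellers keep the price net of the tax, the effective supply curve becomes qs = 3P - 27.
New equilibrium: 142 - 4P = 3P - 27 ⇒ 169 = 7P ⇒ P = 169/7 ≈ 24.1429, q = 318/7 ≈ 45.4286.
%ΔP = (24.1429 − 22) / 22 × 100 = +9.74%.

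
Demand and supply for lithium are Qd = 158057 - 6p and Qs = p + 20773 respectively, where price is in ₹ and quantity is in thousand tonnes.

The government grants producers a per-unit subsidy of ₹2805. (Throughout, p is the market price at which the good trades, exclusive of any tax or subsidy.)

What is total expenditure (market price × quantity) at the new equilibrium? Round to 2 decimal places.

Before the shock: 158057 - 6p = p + 20773 ⇒ 137284 = 7p ⇒ p = 19612, Q = 40385.
Since sellers receive the price plus the subsidy, the effective supply curve becomes Qs = p + 23578.
New equilibrium: 158057 - 6p = p + 23578 ⇒ 134479 = 7p ⇒ p = 134479/7 ≈ 19211.2857, Q = 299525/7 ≈ 42789.2857.
New expenditure = 19211.2857 × 42789.2857 = 822037193.37.

822037193.37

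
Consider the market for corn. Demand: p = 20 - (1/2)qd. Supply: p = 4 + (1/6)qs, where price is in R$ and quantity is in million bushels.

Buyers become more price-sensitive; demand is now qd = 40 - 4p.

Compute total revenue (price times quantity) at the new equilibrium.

92.16

Original equilibrium: 40 - 2p = 6p - 24 gives 64 = 8p, so p = 8 and q = 24.
With the change applied: demand qd = 40 - 4p, supply qs = 6p - 24.
New equilibrium: 40 - 4p = 6p - 24 ⇒ 64 = 10p ⇒ p = 6.4, q = 14.4.
New expenditure = 6.4 × 14.4 = 92.16.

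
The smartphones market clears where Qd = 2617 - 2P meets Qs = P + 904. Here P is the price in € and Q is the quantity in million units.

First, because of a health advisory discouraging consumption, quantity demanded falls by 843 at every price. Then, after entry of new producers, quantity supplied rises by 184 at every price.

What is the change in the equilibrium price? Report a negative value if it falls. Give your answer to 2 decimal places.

-342.33

Original equilibrium: 2617 - 2P = P + 904 gives 1713 = 3P, so P = 571 and Q = 1475.
After the shift, demand is Qd = 1774 - 2P and supply is Qs = P + 1088.
Equate the new curves: 1774 - 2P = P + 1088, giving 686 = 3P, P = 686/3 ≈ 228.6667, Q = 3950/3 ≈ 1316.6667.
ΔP = 228.6667 − 571 = -342.33.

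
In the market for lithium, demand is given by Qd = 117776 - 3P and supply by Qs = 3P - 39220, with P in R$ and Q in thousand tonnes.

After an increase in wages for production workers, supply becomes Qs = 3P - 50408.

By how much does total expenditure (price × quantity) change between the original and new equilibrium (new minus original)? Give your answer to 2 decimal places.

-83563172.00

Before the shock: 117776 - 3P = 3P - 39220 ⇒ 156996 = 6P ⇒ P = 26166, Q = 39278.
With the change applied: demand Qd = 117776 - 3P, supply Qs = 3P - 50408.
Setting them equal: 117776 - 3P = 3P - 50408 → 168184 = 6P, so P = 84092/3 ≈ 28030.6667 and Q = 33684.
Expenditure moves from 26166×39278 = 1027748148 to 28030.6667×33684 = 944184976; change = -83563172.00.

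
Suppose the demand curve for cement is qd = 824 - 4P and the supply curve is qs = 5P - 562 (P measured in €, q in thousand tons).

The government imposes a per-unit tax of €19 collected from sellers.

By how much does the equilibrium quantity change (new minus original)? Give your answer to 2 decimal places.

Before the shock: 824 - 4P = 5P - 562 ⇒ 1386 = 9P ⇒ P = 154, q = 208.
Since sellers keep the price net of the tax, the effective supply curve becomes qs = 5P - 657.
Clearing the new market: 824 - 4P = 5P - 657, so P = 1481/9 ≈ 164.5556 and q = 1492/9 ≈ 165.7778.
Δq = 165.7778 − 208 = -42.22.

-42.22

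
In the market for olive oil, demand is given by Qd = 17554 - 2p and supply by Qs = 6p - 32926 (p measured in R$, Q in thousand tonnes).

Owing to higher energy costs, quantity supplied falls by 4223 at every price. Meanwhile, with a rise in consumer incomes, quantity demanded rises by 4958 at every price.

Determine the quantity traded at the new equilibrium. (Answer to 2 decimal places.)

7596.75

Original equilibrium: 17554 - 2p = 6p - 32926 gives 50480 = 8p, so p = 6310 and Q = 4934.
With the change applied: demand Qd = 22512 - 2p, supply Qs = 6p - 37149.
New equilibrium: 22512 - 2p = 6p - 37149 ⇒ 59661 = 8p ⇒ p = 7457.625, Q = 7596.75.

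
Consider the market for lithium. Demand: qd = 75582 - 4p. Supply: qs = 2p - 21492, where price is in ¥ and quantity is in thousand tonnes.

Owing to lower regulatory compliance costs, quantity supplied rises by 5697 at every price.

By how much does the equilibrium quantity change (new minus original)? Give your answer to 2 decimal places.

Initially, 75582 - 4p = 2p - 21492, so 97074 = 6p and p = 16179, q = 10866.
The new curves are qd = 75582 - 4p (demand) and qs = 2p - 15795 (supply).
Clearing the new market: 75582 - 4p = 2p - 15795, so p = 15229.5 and q = 14664.
Δq = 14664 − 10866 = +3798.00.

+3798.00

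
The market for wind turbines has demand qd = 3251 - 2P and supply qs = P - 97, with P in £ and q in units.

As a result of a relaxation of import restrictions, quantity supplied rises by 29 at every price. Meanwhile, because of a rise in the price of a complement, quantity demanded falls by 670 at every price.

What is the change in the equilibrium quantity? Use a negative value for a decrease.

Initially, 3251 - 2P = P - 97, so 3348 = 3P and P = 1116, q = 1019.
The shock moves the curves to qd = 2581 - 2P and qs = P - 68.
Setting them equal: 2581 - 2P = P - 68 → 2649 = 3P, so P = 883 and q = 815.
Δq = 815 − 1019 = -204.

-204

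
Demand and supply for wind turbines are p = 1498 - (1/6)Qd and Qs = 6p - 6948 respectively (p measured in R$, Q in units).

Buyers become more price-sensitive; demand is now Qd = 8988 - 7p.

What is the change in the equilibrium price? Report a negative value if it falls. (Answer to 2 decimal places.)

Solve the original market: 8988 - 6p = 6p - 6948, hence p = 1328 and Q = 1020.
The shock moves the curves to Qd = 8988 - 7p and Qs = 6p - 6948.
Clearing the new market: 8988 - 7p = 6p - 6948, so p = 15936/13 ≈ 1225.8462 and Q = 5292/13 ≈ 407.0769.
Δp = 1225.8462 − 1328 = -102.15.

-102.15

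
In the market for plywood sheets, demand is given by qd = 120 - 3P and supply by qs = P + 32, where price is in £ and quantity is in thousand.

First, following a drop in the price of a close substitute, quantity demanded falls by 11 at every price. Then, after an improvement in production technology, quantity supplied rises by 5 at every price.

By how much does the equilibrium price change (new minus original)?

-4

Solve the original market: 120 - 3P = P + 32, hence P = 22 and q = 54.
The shock moves the curves to qd = 109 - 3P and qs = P + 37.
Setting them equal: 109 - 3P = P + 37 → 72 = 4P, so P = 18 and q = 55.
ΔP = 18 − 22 = -4.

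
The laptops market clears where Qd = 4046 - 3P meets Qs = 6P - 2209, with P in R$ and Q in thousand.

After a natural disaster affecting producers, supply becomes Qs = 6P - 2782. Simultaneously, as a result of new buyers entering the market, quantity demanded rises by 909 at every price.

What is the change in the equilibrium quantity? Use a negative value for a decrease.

+415

Solve the original market: 4046 - 3P = 6P - 2209, hence P = 695 and Q = 1961.
The new curves are Qd = 4955 - 3P (demand) and Qs = 6P - 2782 (supply).
New equilibrium: 4955 - 3P = 6P - 2782 ⇒ 7737 = 9P ⇒ P = 2579/3 ≈ 859.6667, Q = 2376.
ΔQ = 2376 − 1961 = +415.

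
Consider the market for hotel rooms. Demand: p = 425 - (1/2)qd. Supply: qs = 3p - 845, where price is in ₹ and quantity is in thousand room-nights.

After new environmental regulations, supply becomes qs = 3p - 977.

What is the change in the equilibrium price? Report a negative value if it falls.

+26.4

Before the shock: 850 - 2p = 3p - 845 ⇒ 1695 = 5p ⇒ p = 339, q = 172.
The new curves are qd = 850 - 2p (demand) and qs = 3p - 977 (supply).
New equilibrium: 850 - 2p = 3p - 977 ⇒ 1827 = 5p ⇒ p = 365.4, q = 119.2.
Δp = 365.4 − 339 = +26.4.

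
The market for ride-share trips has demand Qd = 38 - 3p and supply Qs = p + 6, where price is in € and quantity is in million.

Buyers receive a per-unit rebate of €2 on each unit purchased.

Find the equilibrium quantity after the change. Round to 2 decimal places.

15.50

Initially, 38 - 3p = p + 6, so 32 = 4p and p = 8, Q = 14.
Since buyers' out-of-pocket price is the market price minus the rebate, the effective demand curve becomes Qd = 44 - 3p.
Setting them equal: 44 - 3p = p + 6 → 38 = 4p, so p = 9.5 and Q = 15.5.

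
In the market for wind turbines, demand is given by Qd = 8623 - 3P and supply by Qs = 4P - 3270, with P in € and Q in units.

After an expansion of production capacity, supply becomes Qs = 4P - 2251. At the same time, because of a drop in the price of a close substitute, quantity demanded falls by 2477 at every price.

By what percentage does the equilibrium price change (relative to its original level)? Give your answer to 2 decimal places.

-29.40

Initially, 8623 - 3P = 4P - 3270, so 11893 = 7P and P = 1699, Q = 3526.
The new curves are Qd = 6146 - 3P (demand) and Qs = 4P - 2251 (supply).
New equilibrium: 6146 - 3P = 4P - 2251 ⇒ 8397 = 7P ⇒ P = 8397/7 ≈ 1199.5714, Q = 17831/7 ≈ 2547.2857.
%ΔP = (1199.5714 − 1699) / 1699 × 100 = -29.40%.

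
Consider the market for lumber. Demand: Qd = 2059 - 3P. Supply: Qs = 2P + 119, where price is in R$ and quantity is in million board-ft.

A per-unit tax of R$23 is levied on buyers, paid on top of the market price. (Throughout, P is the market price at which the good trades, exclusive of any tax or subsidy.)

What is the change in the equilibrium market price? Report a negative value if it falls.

Solve the original market: 2059 - 3P = 2P + 119, hence P = 388 and Q = 895.
Since buyers pay the price plus the tax, the effective demand curve becomes Qd = 1990 - 3P.
Clearing the new market: 1990 - 3P = 2P + 119, so P = 374.2 and Q = 867.4.
ΔP = 374.2 − 388 = -13.8.

-13.8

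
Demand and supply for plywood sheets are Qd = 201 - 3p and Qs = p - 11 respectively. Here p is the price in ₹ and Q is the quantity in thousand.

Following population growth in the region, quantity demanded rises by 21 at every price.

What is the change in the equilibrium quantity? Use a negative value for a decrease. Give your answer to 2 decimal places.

Solve the original market: 201 - 3p = p - 11, hence p = 53 and Q = 42.
The new curves are Qd = 222 - 3p (demand) and Qs = p - 11 (supply).
New equilibrium: 222 - 3p = p - 11 ⇒ 233 = 4p ⇒ p = 58.25, Q = 47.25.
ΔQ = 47.25 − 42 = +5.25.

+5.25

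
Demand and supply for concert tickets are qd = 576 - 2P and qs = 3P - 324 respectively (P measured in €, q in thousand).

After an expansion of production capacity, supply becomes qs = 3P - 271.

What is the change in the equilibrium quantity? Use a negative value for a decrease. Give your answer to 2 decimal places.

Solve the original market: 576 - 2P = 3P - 324, hence P = 180 and q = 216.
The shock moves the curves to qd = 576 - 2P and qs = 3P - 271.
Clearing the new market: 576 - 2P = 3P - 271, so P = 169.4 and q = 237.2.
Δq = 237.2 − 216 = +21.20.

+21.20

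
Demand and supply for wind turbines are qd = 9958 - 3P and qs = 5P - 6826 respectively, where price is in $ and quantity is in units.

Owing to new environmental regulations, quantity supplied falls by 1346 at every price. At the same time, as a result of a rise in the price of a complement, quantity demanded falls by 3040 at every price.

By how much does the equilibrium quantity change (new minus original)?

Original equilibrium: 9958 - 3P = 5P - 6826 gives 16784 = 8P, so P = 2098 and q = 3664.
After the shift, demand is qd = 6918 - 3P and supply is qs = 5P - 8172.
Equate the new curves: 6918 - 3P = 5P - 8172, giving 15090 = 8P, P = 1886.25, q = 1259.25.
Δq = 1259.25 − 3664 = -2404.75.

-2404.75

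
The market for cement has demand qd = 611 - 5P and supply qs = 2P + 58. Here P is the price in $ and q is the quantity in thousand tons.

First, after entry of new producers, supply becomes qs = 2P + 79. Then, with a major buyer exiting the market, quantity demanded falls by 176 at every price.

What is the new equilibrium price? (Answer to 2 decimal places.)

50.86

Before the shock: 611 - 5P = 2P + 58 ⇒ 553 = 7P ⇒ P = 79, q = 216.
After the shift, demand is qd = 435 - 5P and supply is qs = 2P + 79.
Setting them equal: 435 - 5P = 2P + 79 → 356 = 7P, so P = 356/7 ≈ 50.8571 and q = 1265/7 ≈ 180.7143.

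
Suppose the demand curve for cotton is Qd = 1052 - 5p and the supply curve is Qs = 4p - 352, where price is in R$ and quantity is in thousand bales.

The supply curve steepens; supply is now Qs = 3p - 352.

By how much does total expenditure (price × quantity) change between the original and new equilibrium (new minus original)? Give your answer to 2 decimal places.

-11807.25

Before the shock: 1052 - 5p = 4p - 352 ⇒ 1404 = 9p ⇒ p = 156, Q = 272.
The shock moves the curves to Qd = 1052 - 5p and Qs = 3p - 352.
Setting them equal: 1052 - 5p = 3p - 352 → 1404 = 8p, so p = 175.5 and Q = 174.5.
Expenditure moves from 156×272 = 42432 to 175.5×174.5 = 30624.75; change = -11807.25.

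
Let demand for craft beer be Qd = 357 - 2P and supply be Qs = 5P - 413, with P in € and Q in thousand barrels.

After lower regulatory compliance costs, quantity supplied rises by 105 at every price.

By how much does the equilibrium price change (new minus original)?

-15

Original equilibrium: 357 - 2P = 5P - 413 gives 770 = 7P, so P = 110 and Q = 137.
The shock moves the curves to Qd = 357 - 2P and Qs = 5P - 308.
Equate the new curves: 357 - 2P = 5P - 308, giving 665 = 7P, P = 95, Q = 167.
ΔP = 95 − 110 = -15.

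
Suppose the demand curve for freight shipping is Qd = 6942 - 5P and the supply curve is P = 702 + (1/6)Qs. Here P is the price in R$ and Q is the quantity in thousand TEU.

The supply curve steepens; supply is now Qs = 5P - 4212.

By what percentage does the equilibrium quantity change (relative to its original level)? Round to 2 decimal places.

-27.08

Solve the original market: 6942 - 5P = 6P - 4212, hence P = 1014 and Q = 1872.
The shock moves the curves to Qd = 6942 - 5P and Qs = 5P - 4212.
Setting them equal: 6942 - 5P = 5P - 4212 → 11154 = 10P, so P = 1115.4 and Q = 1365.
%ΔQ = (1365 − 1872) / 1872 × 100 = -27.08%.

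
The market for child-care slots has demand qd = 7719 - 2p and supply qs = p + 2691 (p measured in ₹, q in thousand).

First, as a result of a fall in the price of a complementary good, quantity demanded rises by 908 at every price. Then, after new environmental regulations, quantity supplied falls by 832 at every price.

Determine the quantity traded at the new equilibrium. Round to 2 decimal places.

4115.00

Original equilibrium: 7719 - 2p = p + 2691 gives 5028 = 3p, so p = 1676 and q = 4367.
The new curves are qd = 8627 - 2p (demand) and qs = p + 1859 (supply).
Clearing the new market: 8627 - 2p = p + 1859, so p = 2256 and q = 4115.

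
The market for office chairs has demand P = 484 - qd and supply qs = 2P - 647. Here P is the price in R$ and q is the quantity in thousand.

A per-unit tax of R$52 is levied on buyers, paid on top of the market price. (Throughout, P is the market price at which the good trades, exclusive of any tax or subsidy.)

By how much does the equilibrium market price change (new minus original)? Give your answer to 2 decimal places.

Original equilibrium: 484 - P = 2P - 647 gives 1131 = 3P, so P = 377 and q = 107.
Since buyers pay the price plus the tax, the effective demand curve becomes qd = 432 - P.
Equate the new curves: 432 - P = 2P - 647, giving 1079 = 3P, P = 1079/3 ≈ 359.6667, q = 217/3 ≈ 72.3333.
ΔP = 359.6667 − 377 = -17.33.

-17.33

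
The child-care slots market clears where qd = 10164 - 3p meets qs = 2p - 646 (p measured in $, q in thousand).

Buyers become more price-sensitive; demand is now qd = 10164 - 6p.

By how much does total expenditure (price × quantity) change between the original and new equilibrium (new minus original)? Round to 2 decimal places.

Before the shock: 10164 - 3p = 2p - 646 ⇒ 10810 = 5p ⇒ p = 2162, q = 3678.
The shock moves the curves to qd = 10164 - 6p and qs = 2p - 646.
Equate the new curves: 10164 - 6p = 2p - 646, giving 10810 = 8p, p = 1351.25, q = 2056.5.
Expenditure moves from 2162×3678 = 7951836 to 1351.25×2056.5 = 2778845.625; change = -5172990.38.

-5172990.38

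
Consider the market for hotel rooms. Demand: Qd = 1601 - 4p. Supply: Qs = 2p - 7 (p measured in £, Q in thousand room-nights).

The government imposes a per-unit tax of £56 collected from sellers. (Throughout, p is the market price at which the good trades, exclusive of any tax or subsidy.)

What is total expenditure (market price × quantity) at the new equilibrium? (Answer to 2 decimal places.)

Solve the original market: 1601 - 4p = 2p - 7, hence p = 268 and Q = 529.
Since sellers keep the price net of the tax, the effective supply curve becomes Qs = 2p - 119.
Equate the new curves: 1601 - 4p = 2p - 119, giving 1720 = 6p, p = 860/3 ≈ 286.6667, Q = 1363/3 ≈ 454.3333.
New expenditure = 286.6667 × 454.3333 = 130242.22.

130242.22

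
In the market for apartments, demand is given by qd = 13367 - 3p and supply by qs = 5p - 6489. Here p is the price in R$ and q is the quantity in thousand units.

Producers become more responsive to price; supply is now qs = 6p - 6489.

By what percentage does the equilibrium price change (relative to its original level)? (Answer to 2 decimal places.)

Initially, 13367 - 3p = 5p - 6489, so 19856 = 8p and p = 2482, q = 5921.
The shock moves the curves to qd = 13367 - 3p and qs = 6p - 6489.
Equate the new curves: 13367 - 3p = 6p - 6489, giving 19856 = 9p, p = 19856/9 ≈ 2206.2222, q = 20245/3 ≈ 6748.3333.
%Δp = (2206.2222 − 2482) / 2482 × 100 = -11.11%.

-11.11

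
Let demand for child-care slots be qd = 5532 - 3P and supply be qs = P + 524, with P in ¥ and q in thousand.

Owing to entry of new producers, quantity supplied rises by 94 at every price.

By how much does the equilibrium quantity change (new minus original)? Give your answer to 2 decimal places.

Solve the original market: 5532 - 3P = P + 524, hence P = 1252 and q = 1776.
The new curves are qd = 5532 - 3P (demand) and qs = P + 618 (supply).
Setting them equal: 5532 - 3P = P + 618 → 4914 = 4P, so P = 1228.5 and q = 1846.5.
Δq = 1846.5 − 1776 = +70.50.

+70.50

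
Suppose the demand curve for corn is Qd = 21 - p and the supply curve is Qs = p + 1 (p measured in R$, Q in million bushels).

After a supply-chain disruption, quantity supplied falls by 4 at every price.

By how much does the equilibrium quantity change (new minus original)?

Solve the original market: 21 - p = p + 1, hence p = 10 and Q = 11.
The shock moves the curves to Qd = 21 - p and Qs = p - 3.
Setting them equal: 21 - p = p - 3 → 24 = 2p, so p = 12 and Q = 9.
ΔQ = 9 − 11 = -2.

-2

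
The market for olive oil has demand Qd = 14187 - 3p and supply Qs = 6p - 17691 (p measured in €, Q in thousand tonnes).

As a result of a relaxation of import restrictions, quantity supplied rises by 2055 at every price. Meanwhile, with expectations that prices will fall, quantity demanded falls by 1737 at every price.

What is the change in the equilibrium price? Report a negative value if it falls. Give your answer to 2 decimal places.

-421.33

Solve the original market: 14187 - 3p = 6p - 17691, hence p = 3542 and Q = 3561.
The new curves are Qd = 12450 - 3p (demand) and Qs = 6p - 15636 (supply).
Setting them equal: 12450 - 3p = 6p - 15636 → 28086 = 9p, so p = 9362/3 ≈ 3120.6667 and Q = 3088.
Δp = 3120.6667 − 3542 = -421.33.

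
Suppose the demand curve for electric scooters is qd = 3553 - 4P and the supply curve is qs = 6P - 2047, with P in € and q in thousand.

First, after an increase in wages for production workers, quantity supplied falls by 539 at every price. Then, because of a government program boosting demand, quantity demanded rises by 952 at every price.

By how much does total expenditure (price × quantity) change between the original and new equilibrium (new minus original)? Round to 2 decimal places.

Before the shock: 3553 - 4P = 6P - 2047 ⇒ 5600 = 10P ⇒ P = 560, q = 1313.
After the shift, demand is qd = 4505 - 4P and supply is qs = 6P - 2586.
Clearing the new market: 4505 - 4P = 6P - 2586, so P = 709.1 and q = 1668.6.
Expenditure moves from 560×1313 = 735280 to 709.1×1668.6 = 1183204.26; change = +447924.26.

+447924.26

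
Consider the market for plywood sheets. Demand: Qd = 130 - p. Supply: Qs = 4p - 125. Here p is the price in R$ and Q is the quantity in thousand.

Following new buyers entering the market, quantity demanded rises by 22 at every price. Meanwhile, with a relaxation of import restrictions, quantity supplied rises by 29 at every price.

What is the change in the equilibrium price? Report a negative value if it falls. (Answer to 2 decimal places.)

Original equilibrium: 130 - p = 4p - 125 gives 255 = 5p, so p = 51 and Q = 79.
After the shift, demand is Qd = 152 - p and supply is Qs = 4p - 96.
New equilibrium: 152 - p = 4p - 96 ⇒ 248 = 5p ⇒ p = 49.6, Q = 102.4.
Δp = 49.6 − 51 = -1.40.

-1.40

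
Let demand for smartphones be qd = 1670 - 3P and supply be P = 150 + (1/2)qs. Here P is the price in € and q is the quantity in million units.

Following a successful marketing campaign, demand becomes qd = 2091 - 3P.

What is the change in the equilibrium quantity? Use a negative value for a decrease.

+168.4

Initially, 1670 - 3P = 2P - 300, so 1970 = 5P and P = 394, q = 488.
With the change applied: demand qd = 2091 - 3P, supply qs = 2P - 300.
Clearing the new market: 2091 - 3P = 2P - 300, so P = 478.2 and q = 656.4.
Δq = 656.4 − 488 = +168.4.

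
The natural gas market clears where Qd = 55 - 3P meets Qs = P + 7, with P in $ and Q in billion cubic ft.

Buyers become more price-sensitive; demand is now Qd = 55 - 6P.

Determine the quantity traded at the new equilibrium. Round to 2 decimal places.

Solve the original market: 55 - 3P = P + 7, hence P = 12 and Q = 19.
The new curves are Qd = 55 - 6P (demand) and Qs = P + 7 (supply).
Equate the new curves: 55 - 6P = P + 7, giving 48 = 7P, P = 48/7 ≈ 6.8571, Q = 97/7 ≈ 13.8571.

13.86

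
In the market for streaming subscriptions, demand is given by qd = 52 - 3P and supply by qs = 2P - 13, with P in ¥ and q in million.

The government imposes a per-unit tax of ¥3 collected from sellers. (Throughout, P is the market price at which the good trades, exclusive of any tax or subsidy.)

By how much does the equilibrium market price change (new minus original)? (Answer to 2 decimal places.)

+1.20

Initially, 52 - 3P = 2P - 13, so 65 = 5P and P = 13, q = 13.
Since sellers keep the price net of the tax, the effective supply curve becomes qs = 2P - 19.
Setting them equal: 52 - 3P = 2P - 19 → 71 = 5P, so P = 14.2 and q = 9.4.
ΔP = 14.2 − 13 = +1.20.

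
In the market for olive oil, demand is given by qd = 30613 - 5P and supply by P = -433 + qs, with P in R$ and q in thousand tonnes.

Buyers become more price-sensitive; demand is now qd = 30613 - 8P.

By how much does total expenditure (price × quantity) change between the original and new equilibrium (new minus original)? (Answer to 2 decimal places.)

-14782052.22

Solve the original market: 30613 - 5P = P + 433, hence P = 5030 and q = 5463.
The new curves are qd = 30613 - 8P (demand) and qs = P + 433 (supply).
Clearing the new market: 30613 - 8P = P + 433, so P = 10060/3 ≈ 3353.3333 and q = 11359/3 ≈ 3786.3333.
Expenditure moves from 5030×5463 = 27478890 to 3353.3333×3786.3333 = 12696837.7778; change = -14782052.22.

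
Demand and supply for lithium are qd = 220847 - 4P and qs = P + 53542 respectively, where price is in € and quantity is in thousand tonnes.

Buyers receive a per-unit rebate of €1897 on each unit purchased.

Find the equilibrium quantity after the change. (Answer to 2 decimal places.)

88520.60

Initially, 220847 - 4P = P + 53542, so 167305 = 5P and P = 33461, q = 87003.
Since buyers' out-of-pocket price is the market price minus the rebate, the effective demand curve becomes qd = 228435 - 4P.
Equate the new curves: 228435 - 4P = P + 53542, giving 174893 = 5P, P = 34978.6, q = 88520.6.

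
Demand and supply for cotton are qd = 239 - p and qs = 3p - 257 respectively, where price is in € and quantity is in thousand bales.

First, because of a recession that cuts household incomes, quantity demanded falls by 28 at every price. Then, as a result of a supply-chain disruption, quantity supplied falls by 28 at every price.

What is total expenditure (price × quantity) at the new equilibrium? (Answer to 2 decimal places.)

Initially, 239 - p = 3p - 257, so 496 = 4p and p = 124, q = 115.
With the change applied: demand qd = 211 - p, supply qs = 3p - 285.
Clearing the new market: 211 - p = 3p - 285, so p = 124 and q = 87.
New expenditure = 124 × 87 = 10788.00.

10788.00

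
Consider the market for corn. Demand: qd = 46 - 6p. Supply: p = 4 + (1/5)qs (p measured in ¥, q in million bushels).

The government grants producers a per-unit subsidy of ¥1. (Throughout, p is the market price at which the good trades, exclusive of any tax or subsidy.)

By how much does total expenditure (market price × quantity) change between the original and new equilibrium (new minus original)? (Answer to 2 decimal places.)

Before the shock: 46 - 6p = 5p - 20 ⇒ 66 = 11p ⇒ p = 6, q = 10.
Since sellers receive the price plus the subsidy, the effective supply curve becomes qs = 5p - 15.
New equilibrium: 46 - 6p = 5p - 15 ⇒ 61 = 11p ⇒ p = 61/11 ≈ 5.5455, q = 140/11 ≈ 12.7273.
Expenditure moves from 6×10 = 60 to 5.5455×12.7273 = 70.5785; change = +10.58.

+10.58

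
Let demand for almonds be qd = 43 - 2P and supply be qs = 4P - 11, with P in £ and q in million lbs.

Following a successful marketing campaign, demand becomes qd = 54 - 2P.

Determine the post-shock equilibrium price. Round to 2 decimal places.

Before the shock: 43 - 2P = 4P - 11 ⇒ 54 = 6P ⇒ P = 9, q = 25.
The shock moves the curves to qd = 54 - 2P and qs = 4P - 11.
Equate the new curves: 54 - 2P = 4P - 11, giving 65 = 6P, P = 65/6 ≈ 10.8333, q = 97/3 ≈ 32.3333.

10.83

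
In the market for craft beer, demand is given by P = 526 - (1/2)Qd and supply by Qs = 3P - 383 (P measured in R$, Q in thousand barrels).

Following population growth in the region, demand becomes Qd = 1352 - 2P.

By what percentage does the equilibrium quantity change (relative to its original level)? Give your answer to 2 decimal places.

+37.66

Solve the original market: 1052 - 2P = 3P - 383, hence P = 287 and Q = 478.
The shock moves the curves to Qd = 1352 - 2P and Qs = 3P - 383.
Setting them equal: 1352 - 2P = 3P - 383 → 1735 = 5P, so P = 347 and Q = 658.
%ΔQ = (658 − 478) / 478 × 100 = +37.66%.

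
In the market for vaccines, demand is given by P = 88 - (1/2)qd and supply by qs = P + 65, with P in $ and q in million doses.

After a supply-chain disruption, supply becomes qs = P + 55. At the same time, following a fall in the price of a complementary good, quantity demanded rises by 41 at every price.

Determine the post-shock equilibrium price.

54

Initially, 176 - 2P = P + 65, so 111 = 3P and P = 37, q = 102.
With the change applied: demand qd = 217 - 2P, supply qs = P + 55.
Clearing the new market: 217 - 2P = P + 55, so P = 54 and q = 109.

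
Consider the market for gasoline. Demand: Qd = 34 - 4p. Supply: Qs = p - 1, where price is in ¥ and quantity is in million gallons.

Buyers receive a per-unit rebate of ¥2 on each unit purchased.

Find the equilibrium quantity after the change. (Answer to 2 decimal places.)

Solve the original market: 34 - 4p = p - 1, hence p = 7 and Q = 6.
Since buyers' out-of-pocket price is the market price minus the rebate, the effective demand curve becomes Qd = 42 - 4p.
Clearing the new market: 42 - 4p = p - 1, so p = 8.6 and Q = 7.6.

7.60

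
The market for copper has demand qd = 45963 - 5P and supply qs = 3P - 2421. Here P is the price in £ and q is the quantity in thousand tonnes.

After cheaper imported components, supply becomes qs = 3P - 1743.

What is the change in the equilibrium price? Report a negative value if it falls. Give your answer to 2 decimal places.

-84.75

Original equilibrium: 45963 - 5P = 3P - 2421 gives 48384 = 8P, so P = 6048 and q = 15723.
The shock moves the curves to qd = 45963 - 5P and qs = 3P - 1743.
New equilibrium: 45963 - 5P = 3P - 1743 ⇒ 47706 = 8P ⇒ P = 5963.25, q = 16146.75.
ΔP = 5963.25 − 6048 = -84.75.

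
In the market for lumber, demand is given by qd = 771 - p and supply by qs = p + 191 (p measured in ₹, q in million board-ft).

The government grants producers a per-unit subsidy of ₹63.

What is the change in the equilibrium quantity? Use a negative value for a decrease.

Initially, 771 - p = p + 191, so 580 = 2p and p = 290, q = 481.
Since sellers receive the price plus the subsidy, the effective supply curve becomes qs = p + 254.
Setting them equal: 771 - p = p + 254 → 517 = 2p, so p = 258.5 and q = 512.5.
Δq = 512.5 − 481 = +31.5.

+31.5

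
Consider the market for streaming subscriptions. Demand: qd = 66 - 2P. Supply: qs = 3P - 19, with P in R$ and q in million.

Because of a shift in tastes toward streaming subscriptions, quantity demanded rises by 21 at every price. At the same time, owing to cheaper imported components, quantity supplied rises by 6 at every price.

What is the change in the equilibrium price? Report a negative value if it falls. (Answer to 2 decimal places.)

Before the shock: 66 - 2P = 3P - 19 ⇒ 85 = 5P ⇒ P = 17, q = 32.
The new curves are qd = 87 - 2P (demand) and qs = 3P - 13 (supply).
New equilibrium: 87 - 2P = 3P - 13 ⇒ 100 = 5P ⇒ P = 20, q = 47.
ΔP = 20 − 17 = +3.00.

+3.00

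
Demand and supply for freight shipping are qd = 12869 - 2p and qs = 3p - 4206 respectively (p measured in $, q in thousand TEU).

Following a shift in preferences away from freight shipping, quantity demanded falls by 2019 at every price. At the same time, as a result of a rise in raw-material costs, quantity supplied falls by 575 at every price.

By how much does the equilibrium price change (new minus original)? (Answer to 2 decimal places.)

-288.80

Before the shock: 12869 - 2p = 3p - 4206 ⇒ 17075 = 5p ⇒ p = 3415, q = 6039.
After the shift, demand is qd = 10850 - 2p and supply is qs = 3p - 4781.
Setting them equal: 10850 - 2p = 3p - 4781 → 15631 = 5p, so p = 3126.2 and q = 4597.6.
Δp = 3126.2 − 3415 = -288.80.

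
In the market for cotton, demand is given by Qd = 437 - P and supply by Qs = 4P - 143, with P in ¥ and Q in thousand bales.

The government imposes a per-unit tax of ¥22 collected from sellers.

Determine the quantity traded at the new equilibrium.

303.4

Solve the original market: 437 - P = 4P - 143, hence P = 116 and Q = 321.
Since sellers keep the price net of the tax, the effective supply curve becomes Qs = 4P - 231.
Setting them equal: 437 - P = 4P - 231 → 668 = 5P, so P = 133.6 and Q = 303.4.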